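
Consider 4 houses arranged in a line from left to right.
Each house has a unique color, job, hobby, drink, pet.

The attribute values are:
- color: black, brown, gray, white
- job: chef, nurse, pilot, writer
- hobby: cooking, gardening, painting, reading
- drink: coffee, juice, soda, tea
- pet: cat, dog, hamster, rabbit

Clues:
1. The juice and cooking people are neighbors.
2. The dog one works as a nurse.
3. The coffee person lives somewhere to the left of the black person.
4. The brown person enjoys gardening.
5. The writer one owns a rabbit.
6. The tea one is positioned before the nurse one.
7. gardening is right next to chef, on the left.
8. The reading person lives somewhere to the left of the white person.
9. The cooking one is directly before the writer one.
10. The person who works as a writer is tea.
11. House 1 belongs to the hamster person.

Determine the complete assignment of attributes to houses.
Solution:

House | Color | Job | Hobby | Drink | Pet
-----------------------------------------
  1   | brown | pilot | gardening | juice | hamster
  2   | gray | chef | cooking | coffee | cat
  3   | black | writer | reading | tea | rabbit
  4   | white | nurse | painting | soda | dog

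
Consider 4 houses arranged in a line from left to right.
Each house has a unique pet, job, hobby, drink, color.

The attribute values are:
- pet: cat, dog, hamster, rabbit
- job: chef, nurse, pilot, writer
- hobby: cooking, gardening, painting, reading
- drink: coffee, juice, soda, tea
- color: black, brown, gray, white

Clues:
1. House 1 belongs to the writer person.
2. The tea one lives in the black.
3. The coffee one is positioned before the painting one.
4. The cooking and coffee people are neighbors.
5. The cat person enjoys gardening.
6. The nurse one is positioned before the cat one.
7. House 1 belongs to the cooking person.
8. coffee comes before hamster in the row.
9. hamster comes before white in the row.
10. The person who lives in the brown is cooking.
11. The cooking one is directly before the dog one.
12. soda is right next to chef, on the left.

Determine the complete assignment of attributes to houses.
Solution:

House | Pet | Job | Hobby | Drink | Color
-----------------------------------------
  1   | rabbit | writer | cooking | soda | brown
  2   | dog | chef | reading | coffee | gray
  3   | hamster | nurse | painting | tea | black
  4   | cat | pilot | gardening | juice | white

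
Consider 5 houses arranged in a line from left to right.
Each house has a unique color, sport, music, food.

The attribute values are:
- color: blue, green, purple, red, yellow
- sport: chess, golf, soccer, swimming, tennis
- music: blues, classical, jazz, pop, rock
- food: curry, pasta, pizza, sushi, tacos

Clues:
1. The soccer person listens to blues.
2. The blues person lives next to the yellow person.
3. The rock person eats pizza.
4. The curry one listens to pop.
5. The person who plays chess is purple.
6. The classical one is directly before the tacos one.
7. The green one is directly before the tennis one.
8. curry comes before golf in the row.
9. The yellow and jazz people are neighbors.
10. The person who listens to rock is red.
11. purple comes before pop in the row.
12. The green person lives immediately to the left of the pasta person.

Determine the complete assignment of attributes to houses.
Solution:

House | Color | Sport | Music | Food
------------------------------------
  1   | green | soccer | blues | sushi
  2   | yellow | tennis | classical | pasta
  3   | purple | chess | jazz | tacos
  4   | blue | swimming | pop | curry
  5   | red | golf | rock | pizza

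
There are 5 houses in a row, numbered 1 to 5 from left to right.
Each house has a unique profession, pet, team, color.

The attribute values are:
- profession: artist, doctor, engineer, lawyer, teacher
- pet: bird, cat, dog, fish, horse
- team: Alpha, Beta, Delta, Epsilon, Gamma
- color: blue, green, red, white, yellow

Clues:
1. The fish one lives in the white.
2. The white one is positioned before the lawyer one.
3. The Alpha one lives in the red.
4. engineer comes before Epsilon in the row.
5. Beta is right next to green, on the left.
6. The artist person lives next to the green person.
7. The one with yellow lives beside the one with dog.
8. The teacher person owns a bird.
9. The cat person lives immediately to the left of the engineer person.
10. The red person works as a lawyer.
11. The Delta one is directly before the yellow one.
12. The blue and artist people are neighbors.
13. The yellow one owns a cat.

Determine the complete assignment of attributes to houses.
Solution:

House | Profession | Pet | Team | Color
---------------------------------------
  1   | teacher | bird | Delta | blue
  2   | artist | cat | Beta | yellow
  3   | engineer | dog | Gamma | green
  4   | doctor | fish | Epsilon | white
  5   | lawyer | horse | Alpha | red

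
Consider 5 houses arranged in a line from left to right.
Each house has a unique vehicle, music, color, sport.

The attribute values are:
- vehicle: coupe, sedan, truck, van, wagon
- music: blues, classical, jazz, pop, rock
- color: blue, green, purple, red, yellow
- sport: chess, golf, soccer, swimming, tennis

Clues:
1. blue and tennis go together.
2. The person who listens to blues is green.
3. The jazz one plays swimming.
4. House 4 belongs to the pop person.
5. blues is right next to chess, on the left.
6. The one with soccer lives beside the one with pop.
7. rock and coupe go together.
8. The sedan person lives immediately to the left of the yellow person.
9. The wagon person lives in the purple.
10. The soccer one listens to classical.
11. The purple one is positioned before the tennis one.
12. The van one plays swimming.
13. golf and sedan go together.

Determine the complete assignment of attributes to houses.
Solution:

House | Vehicle | Music | Color | Sport
---------------------------------------
  1   | sedan | blues | green | golf
  2   | coupe | rock | yellow | chess
  3   | wagon | classical | purple | soccer
  4   | truck | pop | blue | tennis
  5   | van | jazz | red | swimming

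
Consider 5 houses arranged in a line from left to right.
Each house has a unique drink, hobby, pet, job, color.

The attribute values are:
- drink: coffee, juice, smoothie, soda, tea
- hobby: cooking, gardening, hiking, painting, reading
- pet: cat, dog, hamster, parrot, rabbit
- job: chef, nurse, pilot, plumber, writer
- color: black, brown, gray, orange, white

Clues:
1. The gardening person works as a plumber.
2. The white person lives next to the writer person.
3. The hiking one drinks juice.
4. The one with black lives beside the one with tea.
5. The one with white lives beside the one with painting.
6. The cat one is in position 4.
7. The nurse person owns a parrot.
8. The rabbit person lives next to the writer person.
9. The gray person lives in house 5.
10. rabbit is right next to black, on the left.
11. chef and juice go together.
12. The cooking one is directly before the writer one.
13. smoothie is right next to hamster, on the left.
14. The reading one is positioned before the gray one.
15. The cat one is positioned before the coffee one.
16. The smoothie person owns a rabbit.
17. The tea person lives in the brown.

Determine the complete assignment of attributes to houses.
Solution:

House | Drink | Hobby | Pet | Job | Color
-----------------------------------------
  1   | smoothie | cooking | rabbit | pilot | white
  2   | soda | painting | hamster | writer | black
  3   | tea | reading | parrot | nurse | brown
  4   | juice | hiking | cat | chef | orange
  5   | coffee | gardening | dog | plumber | gray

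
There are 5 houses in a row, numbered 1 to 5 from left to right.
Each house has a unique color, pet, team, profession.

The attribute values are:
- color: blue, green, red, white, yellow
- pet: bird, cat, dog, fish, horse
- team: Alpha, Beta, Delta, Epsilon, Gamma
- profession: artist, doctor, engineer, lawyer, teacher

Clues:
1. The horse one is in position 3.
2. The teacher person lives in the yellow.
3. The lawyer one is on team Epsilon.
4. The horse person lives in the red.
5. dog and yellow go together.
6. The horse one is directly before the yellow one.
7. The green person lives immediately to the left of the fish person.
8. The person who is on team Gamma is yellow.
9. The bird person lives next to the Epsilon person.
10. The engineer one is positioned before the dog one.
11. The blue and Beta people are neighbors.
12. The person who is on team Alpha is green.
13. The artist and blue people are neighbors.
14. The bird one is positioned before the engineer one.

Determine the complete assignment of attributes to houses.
Solution:

House | Color | Pet | Team | Profession
---------------------------------------
  1   | green | bird | Alpha | artist
  2   | blue | fish | Epsilon | lawyer
  3   | red | horse | Beta | engineer
  4   | yellow | dog | Gamma | teacher
  5   | white | cat | Delta | doctor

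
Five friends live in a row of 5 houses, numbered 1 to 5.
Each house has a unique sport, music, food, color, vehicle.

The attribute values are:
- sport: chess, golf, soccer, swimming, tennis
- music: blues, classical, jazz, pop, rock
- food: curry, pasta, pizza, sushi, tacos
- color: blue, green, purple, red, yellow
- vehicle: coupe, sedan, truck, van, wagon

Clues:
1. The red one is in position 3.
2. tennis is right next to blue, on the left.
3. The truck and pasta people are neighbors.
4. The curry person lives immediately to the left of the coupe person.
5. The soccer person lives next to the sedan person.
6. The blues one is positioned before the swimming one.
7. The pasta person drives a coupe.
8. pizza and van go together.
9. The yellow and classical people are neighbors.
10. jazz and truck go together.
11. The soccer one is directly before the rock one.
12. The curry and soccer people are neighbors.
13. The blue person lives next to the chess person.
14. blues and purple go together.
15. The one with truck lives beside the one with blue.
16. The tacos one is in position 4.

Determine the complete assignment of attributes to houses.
Solution:

House | Sport | Music | Food | Color | Vehicle
----------------------------------------------
  1   | tennis | jazz | curry | yellow | truck
  2   | soccer | classical | pasta | blue | coupe
  3   | chess | rock | sushi | red | sedan
  4   | golf | blues | tacos | purple | wagon
  5   | swimming | pop | pizza | green | van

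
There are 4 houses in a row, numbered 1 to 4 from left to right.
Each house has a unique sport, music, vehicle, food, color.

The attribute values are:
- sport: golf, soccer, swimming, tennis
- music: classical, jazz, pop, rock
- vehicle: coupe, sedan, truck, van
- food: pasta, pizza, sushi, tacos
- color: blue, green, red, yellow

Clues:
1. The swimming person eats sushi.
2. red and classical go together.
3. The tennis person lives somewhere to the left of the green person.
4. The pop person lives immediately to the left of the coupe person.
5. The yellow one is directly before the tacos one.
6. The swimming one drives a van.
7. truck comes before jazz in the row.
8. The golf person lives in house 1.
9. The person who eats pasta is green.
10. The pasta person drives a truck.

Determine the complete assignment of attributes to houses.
Solution:

House | Sport | Music | Vehicle | Food | Color
----------------------------------------------
  1   | golf | pop | sedan | pizza | yellow
  2   | tennis | classical | coupe | tacos | red
  3   | soccer | rock | truck | pasta | green
  4   | swimming | jazz | van | sushi | blue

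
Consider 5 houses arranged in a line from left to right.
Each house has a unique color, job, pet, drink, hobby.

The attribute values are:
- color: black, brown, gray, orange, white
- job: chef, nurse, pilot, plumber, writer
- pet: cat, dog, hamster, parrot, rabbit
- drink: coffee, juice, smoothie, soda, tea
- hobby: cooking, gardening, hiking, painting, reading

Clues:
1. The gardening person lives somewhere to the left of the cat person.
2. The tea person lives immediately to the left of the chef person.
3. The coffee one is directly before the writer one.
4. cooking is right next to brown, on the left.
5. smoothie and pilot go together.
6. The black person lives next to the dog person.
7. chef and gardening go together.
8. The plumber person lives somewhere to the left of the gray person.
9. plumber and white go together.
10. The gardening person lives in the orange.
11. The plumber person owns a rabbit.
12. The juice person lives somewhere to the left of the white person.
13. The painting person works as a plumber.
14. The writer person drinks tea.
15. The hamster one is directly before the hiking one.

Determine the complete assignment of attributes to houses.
Solution:

House | Color | Job | Pet | Drink | Hobby
-----------------------------------------
  1   | black | nurse | hamster | coffee | cooking
  2   | brown | writer | dog | tea | hiking
  3   | orange | chef | parrot | juice | gardening
  4   | white | plumber | rabbit | soda | painting
  5   | gray | pilot | cat | smoothie | reading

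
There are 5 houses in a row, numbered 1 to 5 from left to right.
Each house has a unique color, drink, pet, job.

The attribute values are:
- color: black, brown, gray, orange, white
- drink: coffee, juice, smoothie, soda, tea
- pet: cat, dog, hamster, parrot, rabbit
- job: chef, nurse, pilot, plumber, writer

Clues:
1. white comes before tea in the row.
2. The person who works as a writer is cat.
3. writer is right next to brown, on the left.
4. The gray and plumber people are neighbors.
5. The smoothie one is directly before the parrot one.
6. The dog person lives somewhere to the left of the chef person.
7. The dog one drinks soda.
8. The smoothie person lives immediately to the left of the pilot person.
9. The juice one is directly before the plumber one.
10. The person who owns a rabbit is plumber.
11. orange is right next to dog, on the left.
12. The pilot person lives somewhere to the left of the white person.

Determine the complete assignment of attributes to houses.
Solution:

House | Color | Drink | Pet | Job
---------------------------------
  1   | gray | juice | cat | writer
  2   | brown | smoothie | rabbit | plumber
  3   | orange | coffee | parrot | pilot
  4   | white | soda | dog | nurse
  5   | black | tea | hamster | chef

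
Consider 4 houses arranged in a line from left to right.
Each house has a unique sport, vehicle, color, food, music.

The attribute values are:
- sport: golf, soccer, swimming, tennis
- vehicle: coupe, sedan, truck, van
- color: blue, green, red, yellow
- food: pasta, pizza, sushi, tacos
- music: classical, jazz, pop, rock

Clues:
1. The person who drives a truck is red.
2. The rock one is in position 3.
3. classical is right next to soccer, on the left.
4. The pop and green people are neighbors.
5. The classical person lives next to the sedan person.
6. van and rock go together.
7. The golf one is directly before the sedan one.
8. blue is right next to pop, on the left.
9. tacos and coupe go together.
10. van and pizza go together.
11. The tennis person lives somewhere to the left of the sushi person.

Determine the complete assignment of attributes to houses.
Solution:

House | Sport | Vehicle | Color | Food | Music
----------------------------------------------
  1   | golf | coupe | blue | tacos | classical
  2   | soccer | sedan | yellow | pasta | pop
  3   | tennis | van | green | pizza | rock
  4   | swimming | truck | red | sushi | jazz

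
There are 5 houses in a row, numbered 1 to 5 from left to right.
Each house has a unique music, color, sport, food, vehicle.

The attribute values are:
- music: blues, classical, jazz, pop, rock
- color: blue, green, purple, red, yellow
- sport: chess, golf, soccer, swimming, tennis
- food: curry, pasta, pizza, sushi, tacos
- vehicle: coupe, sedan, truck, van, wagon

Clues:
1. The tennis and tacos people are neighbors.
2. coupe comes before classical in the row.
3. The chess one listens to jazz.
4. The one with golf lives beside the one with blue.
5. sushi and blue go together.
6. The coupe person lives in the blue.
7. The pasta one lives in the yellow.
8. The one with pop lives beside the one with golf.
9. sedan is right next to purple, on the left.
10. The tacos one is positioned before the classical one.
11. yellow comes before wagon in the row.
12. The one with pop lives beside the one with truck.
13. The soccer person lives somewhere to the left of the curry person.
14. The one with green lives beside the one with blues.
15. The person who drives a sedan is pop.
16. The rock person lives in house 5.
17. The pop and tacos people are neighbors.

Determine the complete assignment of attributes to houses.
Solution:

House | Music | Color | Sport | Food | Vehicle
----------------------------------------------
  1   | pop | green | tennis | pizza | sedan
  2   | blues | purple | golf | tacos | truck
  3   | jazz | blue | chess | sushi | coupe
  4   | classical | yellow | soccer | pasta | van
  5   | rock | red | swimming | curry | wagon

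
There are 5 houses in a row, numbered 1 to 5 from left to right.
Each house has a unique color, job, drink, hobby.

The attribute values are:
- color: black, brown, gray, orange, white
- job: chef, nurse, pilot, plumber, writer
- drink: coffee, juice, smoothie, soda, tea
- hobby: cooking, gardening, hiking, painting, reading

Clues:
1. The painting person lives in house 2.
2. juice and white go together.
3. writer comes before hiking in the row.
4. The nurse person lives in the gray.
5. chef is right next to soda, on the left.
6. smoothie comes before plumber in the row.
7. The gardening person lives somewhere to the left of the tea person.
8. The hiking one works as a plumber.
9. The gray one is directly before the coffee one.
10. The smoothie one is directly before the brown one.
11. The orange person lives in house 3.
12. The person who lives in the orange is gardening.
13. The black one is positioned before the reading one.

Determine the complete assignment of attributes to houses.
Solution:

House | Color | Job | Drink | Hobby
-----------------------------------
  1   | gray | nurse | smoothie | cooking
  2   | brown | chef | coffee | painting
  3   | orange | writer | soda | gardening
  4   | black | plumber | tea | hiking
  5   | white | pilot | juice | reading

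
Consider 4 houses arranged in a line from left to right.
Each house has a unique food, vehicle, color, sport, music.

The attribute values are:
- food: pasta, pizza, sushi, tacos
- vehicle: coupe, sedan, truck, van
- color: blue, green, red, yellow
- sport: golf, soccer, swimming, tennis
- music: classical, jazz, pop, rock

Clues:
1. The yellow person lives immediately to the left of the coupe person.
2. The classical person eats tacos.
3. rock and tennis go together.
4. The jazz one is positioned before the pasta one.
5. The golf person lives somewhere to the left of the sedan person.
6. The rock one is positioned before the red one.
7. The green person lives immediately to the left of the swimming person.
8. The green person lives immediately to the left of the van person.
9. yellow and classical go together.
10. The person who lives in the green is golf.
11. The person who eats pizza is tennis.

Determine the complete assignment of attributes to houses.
Solution:

House | Food | Vehicle | Color | Sport | Music
----------------------------------------------
  1   | sushi | truck | green | golf | jazz
  2   | tacos | van | yellow | swimming | classical
  3   | pizza | coupe | blue | tennis | rock
  4   | pasta | sedan | red | soccer | pop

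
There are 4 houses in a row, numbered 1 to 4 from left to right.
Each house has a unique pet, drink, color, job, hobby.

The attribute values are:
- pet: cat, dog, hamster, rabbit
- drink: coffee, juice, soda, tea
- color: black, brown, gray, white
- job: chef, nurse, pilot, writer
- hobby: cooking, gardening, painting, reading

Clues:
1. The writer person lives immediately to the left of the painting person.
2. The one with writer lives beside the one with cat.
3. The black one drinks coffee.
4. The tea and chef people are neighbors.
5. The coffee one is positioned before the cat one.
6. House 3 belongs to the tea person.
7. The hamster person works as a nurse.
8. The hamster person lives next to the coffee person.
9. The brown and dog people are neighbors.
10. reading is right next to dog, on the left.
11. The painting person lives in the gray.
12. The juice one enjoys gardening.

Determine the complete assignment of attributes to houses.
Solution:

House | Pet | Drink | Color | Job | Hobby
-----------------------------------------
  1   | hamster | soda | brown | nurse | reading
  2   | dog | coffee | black | writer | cooking
  3   | cat | tea | gray | pilot | painting
  4   | rabbit | juice | white | chef | gardening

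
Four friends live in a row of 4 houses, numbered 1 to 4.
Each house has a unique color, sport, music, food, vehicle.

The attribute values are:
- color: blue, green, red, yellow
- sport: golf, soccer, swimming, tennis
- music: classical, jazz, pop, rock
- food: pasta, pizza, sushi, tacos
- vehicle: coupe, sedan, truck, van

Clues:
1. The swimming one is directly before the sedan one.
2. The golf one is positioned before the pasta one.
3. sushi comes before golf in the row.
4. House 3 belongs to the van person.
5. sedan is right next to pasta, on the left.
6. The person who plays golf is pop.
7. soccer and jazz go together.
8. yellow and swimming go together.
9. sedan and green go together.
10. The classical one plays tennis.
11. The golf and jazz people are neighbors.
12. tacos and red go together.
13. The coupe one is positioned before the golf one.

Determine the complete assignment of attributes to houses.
Solution:

House | Color | Sport | Music | Food | Vehicle
----------------------------------------------
  1   | yellow | swimming | rock | sushi | coupe
  2   | green | golf | pop | pizza | sedan
  3   | blue | soccer | jazz | pasta | van
  4   | red | tennis | classical | tacos | truck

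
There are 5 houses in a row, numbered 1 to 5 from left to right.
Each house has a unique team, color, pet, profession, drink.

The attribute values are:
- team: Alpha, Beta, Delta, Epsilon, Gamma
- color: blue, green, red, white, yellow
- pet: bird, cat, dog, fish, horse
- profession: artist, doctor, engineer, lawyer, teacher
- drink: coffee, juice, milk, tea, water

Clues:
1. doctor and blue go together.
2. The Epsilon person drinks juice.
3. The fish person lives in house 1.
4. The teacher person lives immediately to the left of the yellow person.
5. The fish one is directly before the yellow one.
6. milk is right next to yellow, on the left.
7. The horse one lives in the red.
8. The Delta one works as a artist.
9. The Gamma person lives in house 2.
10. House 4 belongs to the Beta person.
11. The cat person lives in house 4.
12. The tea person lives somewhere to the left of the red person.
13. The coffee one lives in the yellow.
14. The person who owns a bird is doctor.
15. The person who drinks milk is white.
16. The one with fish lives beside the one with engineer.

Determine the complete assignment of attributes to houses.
Solution:

House | Team | Color | Pet | Profession | Drink
-----------------------------------------------
  1   | Alpha | white | fish | teacher | milk
  2   | Gamma | yellow | dog | engineer | coffee
  3   | Epsilon | blue | bird | doctor | juice
  4   | Beta | green | cat | lawyer | tea
  5   | Delta | red | horse | artist | water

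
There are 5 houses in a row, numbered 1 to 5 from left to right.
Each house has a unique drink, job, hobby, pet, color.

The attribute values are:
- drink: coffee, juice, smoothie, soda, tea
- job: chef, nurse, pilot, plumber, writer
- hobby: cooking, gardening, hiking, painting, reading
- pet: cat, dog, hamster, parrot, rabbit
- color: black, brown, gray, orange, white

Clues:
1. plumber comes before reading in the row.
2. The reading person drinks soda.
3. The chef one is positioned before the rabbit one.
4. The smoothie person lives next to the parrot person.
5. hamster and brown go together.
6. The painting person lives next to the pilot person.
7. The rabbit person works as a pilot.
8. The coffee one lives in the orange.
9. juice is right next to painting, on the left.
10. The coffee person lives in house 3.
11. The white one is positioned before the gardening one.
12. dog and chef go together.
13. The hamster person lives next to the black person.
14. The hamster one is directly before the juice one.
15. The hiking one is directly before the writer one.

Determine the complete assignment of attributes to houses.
Solution:

House | Drink | Job | Hobby | Pet | Color
-----------------------------------------
  1   | smoothie | plumber | hiking | hamster | brown
  2   | juice | writer | cooking | parrot | black
  3   | coffee | chef | painting | dog | orange
  4   | soda | pilot | reading | rabbit | white
  5   | tea | nurse | gardening | cat | gray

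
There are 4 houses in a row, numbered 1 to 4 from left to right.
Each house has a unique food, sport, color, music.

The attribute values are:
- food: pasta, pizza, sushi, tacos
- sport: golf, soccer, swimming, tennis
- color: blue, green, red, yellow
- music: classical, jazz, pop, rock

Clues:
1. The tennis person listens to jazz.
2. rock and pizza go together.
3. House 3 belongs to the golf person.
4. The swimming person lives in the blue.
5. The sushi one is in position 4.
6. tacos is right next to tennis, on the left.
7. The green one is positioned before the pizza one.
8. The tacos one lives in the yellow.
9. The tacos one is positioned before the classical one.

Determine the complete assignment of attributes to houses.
Solution:

House | Food | Sport | Color | Music
------------------------------------
  1   | tacos | soccer | yellow | pop
  2   | pasta | tennis | green | jazz
  3   | pizza | golf | red | rock
  4   | sushi | swimming | blue | classical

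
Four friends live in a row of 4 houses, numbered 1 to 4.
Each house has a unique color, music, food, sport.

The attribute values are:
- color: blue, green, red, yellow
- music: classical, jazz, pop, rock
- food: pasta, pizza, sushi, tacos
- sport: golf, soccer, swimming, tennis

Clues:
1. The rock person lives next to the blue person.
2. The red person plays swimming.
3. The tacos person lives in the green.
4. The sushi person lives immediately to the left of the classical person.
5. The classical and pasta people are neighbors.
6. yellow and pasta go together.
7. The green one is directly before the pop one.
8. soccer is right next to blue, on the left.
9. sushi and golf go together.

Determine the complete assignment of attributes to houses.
Solution:

House | Color | Music | Food | Sport
------------------------------------
  1   | green | rock | tacos | soccer
  2   | blue | pop | sushi | golf
  3   | red | classical | pizza | swimming
  4   | yellow | jazz | pasta | tennis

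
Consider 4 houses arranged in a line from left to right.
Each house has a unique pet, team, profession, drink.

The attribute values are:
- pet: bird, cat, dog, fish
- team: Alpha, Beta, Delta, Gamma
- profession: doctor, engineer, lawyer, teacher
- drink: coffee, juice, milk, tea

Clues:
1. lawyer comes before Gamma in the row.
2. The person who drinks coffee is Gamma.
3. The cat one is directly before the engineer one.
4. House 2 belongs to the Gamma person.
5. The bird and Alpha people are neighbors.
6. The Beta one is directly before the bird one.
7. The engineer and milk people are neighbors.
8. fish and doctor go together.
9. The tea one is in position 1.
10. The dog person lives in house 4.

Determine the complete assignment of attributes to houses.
Solution:

House | Pet | Team | Profession | Drink
---------------------------------------
  1   | cat | Beta | lawyer | tea
  2   | bird | Gamma | engineer | coffee
  3   | fish | Alpha | doctor | milk
  4   | dog | Delta | teacher | juice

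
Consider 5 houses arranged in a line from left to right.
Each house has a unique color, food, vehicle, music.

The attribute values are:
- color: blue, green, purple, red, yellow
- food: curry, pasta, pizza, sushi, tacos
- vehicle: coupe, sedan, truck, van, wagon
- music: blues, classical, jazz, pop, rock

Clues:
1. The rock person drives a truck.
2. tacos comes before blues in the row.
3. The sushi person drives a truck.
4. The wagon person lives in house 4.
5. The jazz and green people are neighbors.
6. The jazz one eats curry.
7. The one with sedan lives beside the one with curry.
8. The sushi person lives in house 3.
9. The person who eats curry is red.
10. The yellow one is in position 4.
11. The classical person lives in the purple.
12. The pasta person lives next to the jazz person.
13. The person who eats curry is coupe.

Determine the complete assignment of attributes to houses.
Solution:

House | Color | Food | Vehicle | Music
--------------------------------------
  1   | purple | pasta | sedan | classical
  2   | red | curry | coupe | jazz
  3   | green | sushi | truck | rock
  4   | yellow | tacos | wagon | pop
  5   | blue | pizza | van | blues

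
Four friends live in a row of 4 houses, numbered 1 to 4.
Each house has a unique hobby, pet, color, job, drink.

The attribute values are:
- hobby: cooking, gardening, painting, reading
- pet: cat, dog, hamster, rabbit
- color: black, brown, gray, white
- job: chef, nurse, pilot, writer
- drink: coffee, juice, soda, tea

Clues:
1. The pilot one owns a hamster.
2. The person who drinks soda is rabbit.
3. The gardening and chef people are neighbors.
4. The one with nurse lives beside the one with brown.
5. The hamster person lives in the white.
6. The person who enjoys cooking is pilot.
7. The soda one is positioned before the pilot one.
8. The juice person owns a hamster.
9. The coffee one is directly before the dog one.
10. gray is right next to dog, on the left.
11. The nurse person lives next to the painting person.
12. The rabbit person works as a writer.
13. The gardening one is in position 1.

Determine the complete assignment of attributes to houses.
Solution:

House | Hobby | Pet | Color | Job | Drink
-----------------------------------------
  1   | gardening | cat | gray | nurse | coffee
  2   | painting | dog | brown | chef | tea
  3   | reading | rabbit | black | writer | soda
  4   | cooking | hamster | white | pilot | juice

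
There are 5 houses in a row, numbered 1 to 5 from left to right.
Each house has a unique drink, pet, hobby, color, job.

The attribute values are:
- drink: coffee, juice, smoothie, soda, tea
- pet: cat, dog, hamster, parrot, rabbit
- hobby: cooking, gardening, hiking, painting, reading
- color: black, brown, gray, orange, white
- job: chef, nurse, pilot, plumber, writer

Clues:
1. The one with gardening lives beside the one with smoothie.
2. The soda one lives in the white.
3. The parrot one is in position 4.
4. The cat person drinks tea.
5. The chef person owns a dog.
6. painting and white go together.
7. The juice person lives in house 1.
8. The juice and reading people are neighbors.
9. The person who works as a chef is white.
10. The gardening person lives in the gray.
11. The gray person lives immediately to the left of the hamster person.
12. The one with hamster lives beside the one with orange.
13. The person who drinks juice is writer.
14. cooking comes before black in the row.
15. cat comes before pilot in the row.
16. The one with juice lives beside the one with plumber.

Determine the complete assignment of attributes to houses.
Solution:

House | Drink | Pet | Hobby | Color | Job
-----------------------------------------
  1   | juice | rabbit | gardening | gray | writer
  2   | smoothie | hamster | reading | brown | plumber
  3   | tea | cat | cooking | orange | nurse
  4   | coffee | parrot | hiking | black | pilot
  5   | soda | dog | painting | white | chef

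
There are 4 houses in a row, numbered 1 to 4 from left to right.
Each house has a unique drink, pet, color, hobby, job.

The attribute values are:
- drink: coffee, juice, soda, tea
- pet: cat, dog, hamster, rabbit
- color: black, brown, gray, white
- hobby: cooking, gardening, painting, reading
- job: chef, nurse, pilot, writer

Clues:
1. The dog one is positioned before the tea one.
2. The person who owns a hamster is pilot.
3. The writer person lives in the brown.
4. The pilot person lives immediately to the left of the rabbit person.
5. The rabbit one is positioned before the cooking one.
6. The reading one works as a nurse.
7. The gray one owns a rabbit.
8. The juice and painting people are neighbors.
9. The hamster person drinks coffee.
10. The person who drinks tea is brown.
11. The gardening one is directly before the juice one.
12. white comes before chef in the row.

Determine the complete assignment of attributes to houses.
Solution:

House | Drink | Pet | Color | Hobby | Job
-----------------------------------------
  1   | coffee | hamster | white | gardening | pilot
  2   | juice | rabbit | gray | reading | nurse
  3   | soda | dog | black | painting | chef
  4   | tea | cat | brown | cooking | writer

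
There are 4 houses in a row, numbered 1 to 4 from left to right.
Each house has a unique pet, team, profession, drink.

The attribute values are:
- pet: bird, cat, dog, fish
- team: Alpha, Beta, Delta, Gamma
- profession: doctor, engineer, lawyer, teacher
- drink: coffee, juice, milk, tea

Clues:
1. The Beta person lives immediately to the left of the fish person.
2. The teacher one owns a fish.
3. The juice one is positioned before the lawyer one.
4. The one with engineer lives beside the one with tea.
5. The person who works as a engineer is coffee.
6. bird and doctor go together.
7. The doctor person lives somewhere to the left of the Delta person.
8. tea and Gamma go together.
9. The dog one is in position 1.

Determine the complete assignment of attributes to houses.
Solution:

House | Pet | Team | Profession | Drink
---------------------------------------
  1   | dog | Beta | engineer | coffee
  2   | fish | Gamma | teacher | tea
  3   | bird | Alpha | doctor | juice
  4   | cat | Delta | lawyer | milk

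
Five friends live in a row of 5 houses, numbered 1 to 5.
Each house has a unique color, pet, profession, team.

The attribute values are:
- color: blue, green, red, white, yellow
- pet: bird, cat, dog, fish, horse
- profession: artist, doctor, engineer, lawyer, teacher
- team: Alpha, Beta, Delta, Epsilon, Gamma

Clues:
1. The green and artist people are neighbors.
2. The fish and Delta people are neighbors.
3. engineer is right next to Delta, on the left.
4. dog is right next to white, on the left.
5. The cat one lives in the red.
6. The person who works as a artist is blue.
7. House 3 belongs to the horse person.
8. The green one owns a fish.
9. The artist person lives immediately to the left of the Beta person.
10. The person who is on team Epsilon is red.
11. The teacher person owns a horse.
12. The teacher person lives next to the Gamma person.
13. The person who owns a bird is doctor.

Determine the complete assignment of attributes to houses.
Solution:

House | Color | Pet | Profession | Team
---------------------------------------
  1   | green | fish | engineer | Alpha
  2   | blue | dog | artist | Delta
  3   | white | horse | teacher | Beta
  4   | yellow | bird | doctor | Gamma
  5   | red | cat | lawyer | Epsilon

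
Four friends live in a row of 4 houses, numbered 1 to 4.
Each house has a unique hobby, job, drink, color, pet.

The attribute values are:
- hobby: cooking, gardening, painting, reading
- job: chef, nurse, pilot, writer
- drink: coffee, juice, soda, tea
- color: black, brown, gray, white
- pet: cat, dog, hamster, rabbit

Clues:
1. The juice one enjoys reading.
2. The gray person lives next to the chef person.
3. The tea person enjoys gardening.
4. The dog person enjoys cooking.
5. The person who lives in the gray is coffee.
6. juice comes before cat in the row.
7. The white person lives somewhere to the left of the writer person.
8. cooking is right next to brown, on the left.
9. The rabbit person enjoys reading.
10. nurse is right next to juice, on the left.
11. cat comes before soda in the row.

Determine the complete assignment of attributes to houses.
Solution:

House | Hobby | Job | Drink | Color | Pet
-----------------------------------------
  1   | cooking | nurse | coffee | gray | dog
  2   | reading | chef | juice | brown | rabbit
  3   | gardening | pilot | tea | white | cat
  4   | painting | writer | soda | black | hamster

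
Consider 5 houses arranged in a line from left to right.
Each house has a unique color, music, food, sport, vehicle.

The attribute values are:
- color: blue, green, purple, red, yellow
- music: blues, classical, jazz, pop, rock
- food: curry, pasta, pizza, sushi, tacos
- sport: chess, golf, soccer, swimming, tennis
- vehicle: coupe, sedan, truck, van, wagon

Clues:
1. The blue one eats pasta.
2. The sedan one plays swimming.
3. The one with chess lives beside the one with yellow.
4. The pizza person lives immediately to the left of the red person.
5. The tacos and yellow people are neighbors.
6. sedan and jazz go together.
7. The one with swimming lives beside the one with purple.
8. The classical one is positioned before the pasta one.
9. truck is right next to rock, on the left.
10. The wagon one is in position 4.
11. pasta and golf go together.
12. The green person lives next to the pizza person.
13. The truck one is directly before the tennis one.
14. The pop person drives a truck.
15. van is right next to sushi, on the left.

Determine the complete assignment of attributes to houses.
Solution:

House | Color | Music | Food | Sport | Vehicle
----------------------------------------------
  1   | green | pop | tacos | chess | truck
  2   | yellow | rock | pizza | tennis | van
  3   | red | jazz | sushi | swimming | sedan
  4   | purple | classical | curry | soccer | wagon
  5   | blue | blues | pasta | golf | coupe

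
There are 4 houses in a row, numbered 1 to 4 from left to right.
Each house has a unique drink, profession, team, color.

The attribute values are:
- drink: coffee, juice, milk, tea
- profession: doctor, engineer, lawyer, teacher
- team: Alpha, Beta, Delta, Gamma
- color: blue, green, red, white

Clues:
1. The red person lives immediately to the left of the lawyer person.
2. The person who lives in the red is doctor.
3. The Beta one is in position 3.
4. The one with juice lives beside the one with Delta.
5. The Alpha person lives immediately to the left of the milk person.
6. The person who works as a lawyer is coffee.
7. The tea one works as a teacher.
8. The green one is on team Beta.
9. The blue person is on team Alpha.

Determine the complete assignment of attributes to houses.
Solution:

House | Drink | Profession | Team | Color
-----------------------------------------
  1   | juice | engineer | Alpha | blue
  2   | milk | doctor | Delta | red
  3   | coffee | lawyer | Beta | green
  4   | tea | teacher | Gamma | white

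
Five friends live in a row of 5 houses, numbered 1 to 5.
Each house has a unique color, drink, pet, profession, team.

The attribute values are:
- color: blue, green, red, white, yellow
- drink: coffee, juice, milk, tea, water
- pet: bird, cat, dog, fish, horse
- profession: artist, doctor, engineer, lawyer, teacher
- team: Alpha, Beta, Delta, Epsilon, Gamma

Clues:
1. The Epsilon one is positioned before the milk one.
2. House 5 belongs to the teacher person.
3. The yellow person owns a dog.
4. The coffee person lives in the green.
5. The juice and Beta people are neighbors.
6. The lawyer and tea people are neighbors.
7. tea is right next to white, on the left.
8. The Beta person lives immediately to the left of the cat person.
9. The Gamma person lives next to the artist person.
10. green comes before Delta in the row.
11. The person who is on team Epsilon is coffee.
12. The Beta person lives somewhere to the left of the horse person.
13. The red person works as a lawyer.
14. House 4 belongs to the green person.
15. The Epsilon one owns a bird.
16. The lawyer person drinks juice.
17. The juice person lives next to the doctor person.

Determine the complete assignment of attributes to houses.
Solution:

House | Color | Drink | Pet | Profession | Team
-----------------------------------------------
  1   | red | juice | fish | lawyer | Alpha
  2   | yellow | tea | dog | doctor | Beta
  3   | white | water | cat | engineer | Gamma
  4   | green | coffee | bird | artist | Epsilon
  5   | blue | milk | horse | teacher | Delta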